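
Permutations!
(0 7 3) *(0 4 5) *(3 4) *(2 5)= (0 7 4 2 5)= [7, 1, 5, 3, 2, 0, 6, 4]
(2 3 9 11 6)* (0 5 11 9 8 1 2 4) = (0 5 11 6 4)(1 2 3 8) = [5, 2, 3, 8, 0, 11, 4, 7, 1, 9, 10, 6]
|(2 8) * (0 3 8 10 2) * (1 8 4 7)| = 6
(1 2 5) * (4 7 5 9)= [0, 2, 9, 3, 7, 1, 6, 5, 8, 4]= (1 2 9 4 7 5)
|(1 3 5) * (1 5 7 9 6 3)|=4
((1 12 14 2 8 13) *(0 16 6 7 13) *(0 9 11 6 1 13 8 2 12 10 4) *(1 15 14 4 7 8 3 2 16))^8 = (0 14 2 10 4 15 3 1 12 16 7)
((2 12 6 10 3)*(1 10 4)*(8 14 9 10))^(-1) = (1 4 6 12 2 3 10 9 14 8)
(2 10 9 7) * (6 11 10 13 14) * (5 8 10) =(2 13 14 6 11 5 8 10 9 7) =[0, 1, 13, 3, 4, 8, 11, 2, 10, 7, 9, 5, 12, 14, 6]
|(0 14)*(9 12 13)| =|(0 14)(9 12 13)| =6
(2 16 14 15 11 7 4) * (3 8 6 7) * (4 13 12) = [0, 1, 16, 8, 2, 5, 7, 13, 6, 9, 10, 3, 4, 12, 15, 11, 14] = (2 16 14 15 11 3 8 6 7 13 12 4)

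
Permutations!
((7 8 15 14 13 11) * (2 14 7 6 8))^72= ((2 14 13 11 6 8 15 7))^72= (15)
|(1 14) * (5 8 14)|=|(1 5 8 14)|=4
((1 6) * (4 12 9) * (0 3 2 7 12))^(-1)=(0 4 9 12 7 2 3)(1 6)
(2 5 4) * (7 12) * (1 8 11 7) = (1 8 11 7 12)(2 5 4) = [0, 8, 5, 3, 2, 4, 6, 12, 11, 9, 10, 7, 1]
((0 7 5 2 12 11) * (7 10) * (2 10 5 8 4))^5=((0 5 10 7 8 4 2 12 11))^5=(0 4 5 2 10 12 7 11 8)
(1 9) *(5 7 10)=[0, 9, 2, 3, 4, 7, 6, 10, 8, 1, 5]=(1 9)(5 7 10)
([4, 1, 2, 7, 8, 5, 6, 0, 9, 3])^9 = (0 9)(3 4)(7 8)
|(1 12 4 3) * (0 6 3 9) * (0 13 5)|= 9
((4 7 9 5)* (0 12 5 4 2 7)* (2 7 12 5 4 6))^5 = ((0 5 7 9 6 2 12 4))^5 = (0 2 7 4 6 5 12 9)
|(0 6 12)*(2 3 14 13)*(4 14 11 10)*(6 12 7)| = 14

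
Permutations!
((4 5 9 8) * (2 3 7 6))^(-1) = ((2 3 7 6)(4 5 9 8))^(-1) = (2 6 7 3)(4 8 9 5)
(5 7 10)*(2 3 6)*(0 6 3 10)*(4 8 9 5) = (0 6 2 10 4 8 9 5 7) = [6, 1, 10, 3, 8, 7, 2, 0, 9, 5, 4]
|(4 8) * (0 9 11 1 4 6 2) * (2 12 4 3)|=|(0 9 11 1 3 2)(4 8 6 12)|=12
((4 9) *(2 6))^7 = (2 6)(4 9)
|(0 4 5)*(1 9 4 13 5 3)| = 12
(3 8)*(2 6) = [0, 1, 6, 8, 4, 5, 2, 7, 3] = (2 6)(3 8)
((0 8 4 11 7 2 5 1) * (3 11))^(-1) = (0 1 5 2 7 11 3 4 8)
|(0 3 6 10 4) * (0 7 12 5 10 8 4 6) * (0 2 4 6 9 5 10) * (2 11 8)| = 12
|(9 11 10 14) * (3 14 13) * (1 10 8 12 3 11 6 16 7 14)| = |(1 10 13 11 8 12 3)(6 16 7 14 9)| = 35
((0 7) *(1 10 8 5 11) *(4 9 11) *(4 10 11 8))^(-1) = (0 7)(1 11)(4 10 5 8 9)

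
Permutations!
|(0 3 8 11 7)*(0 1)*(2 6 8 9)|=|(0 3 9 2 6 8 11 7 1)|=9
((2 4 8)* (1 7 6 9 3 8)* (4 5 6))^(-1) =((1 7 4)(2 5 6 9 3 8))^(-1) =(1 4 7)(2 8 3 9 6 5)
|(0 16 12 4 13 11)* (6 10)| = |(0 16 12 4 13 11)(6 10)| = 6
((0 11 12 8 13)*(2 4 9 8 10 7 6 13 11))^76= (0 13 6 7 10 12 11 8 9 4 2)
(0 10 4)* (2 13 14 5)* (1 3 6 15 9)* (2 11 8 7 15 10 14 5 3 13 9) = [14, 13, 9, 6, 0, 11, 10, 15, 7, 1, 4, 8, 12, 5, 3, 2] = (0 14 3 6 10 4)(1 13 5 11 8 7 15 2 9)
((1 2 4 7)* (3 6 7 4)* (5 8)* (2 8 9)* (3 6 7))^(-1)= (1 7 3 6 2 9 5 8)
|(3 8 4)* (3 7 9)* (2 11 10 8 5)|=9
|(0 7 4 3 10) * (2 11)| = 10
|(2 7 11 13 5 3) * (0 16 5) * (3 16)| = 6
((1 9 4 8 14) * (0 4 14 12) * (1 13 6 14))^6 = (14)(0 8)(4 12)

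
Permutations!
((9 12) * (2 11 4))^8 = ((2 11 4)(9 12))^8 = (12)(2 4 11)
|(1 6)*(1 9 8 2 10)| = |(1 6 9 8 2 10)| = 6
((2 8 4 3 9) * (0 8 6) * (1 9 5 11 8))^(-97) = ((0 1 9 2 6)(3 5 11 8 4))^(-97) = (0 2 1 6 9)(3 8 5 4 11)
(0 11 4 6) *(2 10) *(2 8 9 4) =(0 11 2 10 8 9 4 6) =[11, 1, 10, 3, 6, 5, 0, 7, 9, 4, 8, 2]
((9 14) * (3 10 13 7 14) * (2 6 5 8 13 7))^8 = ((2 6 5 8 13)(3 10 7 14 9))^8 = (2 8 6 13 5)(3 14 10 9 7)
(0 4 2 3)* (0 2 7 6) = (0 4 7 6)(2 3) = [4, 1, 3, 2, 7, 5, 0, 6]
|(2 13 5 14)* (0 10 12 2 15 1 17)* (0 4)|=11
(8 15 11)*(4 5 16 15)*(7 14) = [0, 1, 2, 3, 5, 16, 6, 14, 4, 9, 10, 8, 12, 13, 7, 11, 15] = (4 5 16 15 11 8)(7 14)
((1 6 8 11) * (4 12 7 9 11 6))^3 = (1 7)(4 9)(6 8)(11 12) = ((1 4 12 7 9 11)(6 8))^3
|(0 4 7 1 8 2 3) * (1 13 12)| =9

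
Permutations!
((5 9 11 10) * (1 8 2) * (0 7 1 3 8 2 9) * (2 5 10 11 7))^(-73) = (11)(0 5 1 7 9 8 3 2)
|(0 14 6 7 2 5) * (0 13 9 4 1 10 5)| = |(0 14 6 7 2)(1 10 5 13 9 4)| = 30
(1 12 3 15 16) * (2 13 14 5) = (1 12 3 15 16)(2 13 14 5) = [0, 12, 13, 15, 4, 2, 6, 7, 8, 9, 10, 11, 3, 14, 5, 16, 1]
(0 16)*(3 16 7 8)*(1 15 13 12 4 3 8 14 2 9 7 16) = (0 16)(1 15 13 12 4 3)(2 9 7 14) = [16, 15, 9, 1, 3, 5, 6, 14, 8, 7, 10, 11, 4, 12, 2, 13, 0]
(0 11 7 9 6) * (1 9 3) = [11, 9, 2, 1, 4, 5, 0, 3, 8, 6, 10, 7] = (0 11 7 3 1 9 6)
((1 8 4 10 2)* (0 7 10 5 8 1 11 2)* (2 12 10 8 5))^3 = ((0 7 8 4 2 11 12 10))^3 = (0 4 12 7 2 10 8 11)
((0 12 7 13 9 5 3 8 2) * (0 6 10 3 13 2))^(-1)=((0 12 7 2 6 10 3 8)(5 13 9))^(-1)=(0 8 3 10 6 2 7 12)(5 9 13)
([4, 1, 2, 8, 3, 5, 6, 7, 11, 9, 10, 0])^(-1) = (0 11 8 3 4)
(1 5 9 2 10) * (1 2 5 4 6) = (1 4 6)(2 10)(5 9) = [0, 4, 10, 3, 6, 9, 1, 7, 8, 5, 2]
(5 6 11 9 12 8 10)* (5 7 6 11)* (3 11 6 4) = (3 11 9 12 8 10 7 4)(5 6) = [0, 1, 2, 11, 3, 6, 5, 4, 10, 12, 7, 9, 8]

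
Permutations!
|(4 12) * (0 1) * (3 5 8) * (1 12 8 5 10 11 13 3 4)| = 12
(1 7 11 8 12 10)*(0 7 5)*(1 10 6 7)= (0 1 5)(6 7 11 8 12)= [1, 5, 2, 3, 4, 0, 7, 11, 12, 9, 10, 8, 6]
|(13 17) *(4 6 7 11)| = 4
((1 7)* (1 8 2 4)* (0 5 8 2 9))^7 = (0 9 8 5)(1 4 2 7)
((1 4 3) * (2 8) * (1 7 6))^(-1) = ((1 4 3 7 6)(2 8))^(-1) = (1 6 7 3 4)(2 8)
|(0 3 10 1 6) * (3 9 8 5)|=|(0 9 8 5 3 10 1 6)|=8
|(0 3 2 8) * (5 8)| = 5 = |(0 3 2 5 8)|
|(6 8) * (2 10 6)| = |(2 10 6 8)| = 4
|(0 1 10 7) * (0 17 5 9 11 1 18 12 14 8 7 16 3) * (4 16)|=15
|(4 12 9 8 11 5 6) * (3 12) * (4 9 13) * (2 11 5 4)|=|(2 11 4 3 12 13)(5 6 9 8)|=12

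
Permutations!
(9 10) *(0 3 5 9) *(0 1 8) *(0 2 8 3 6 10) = (0 6 10 1 3 5 9)(2 8) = [6, 3, 8, 5, 4, 9, 10, 7, 2, 0, 1]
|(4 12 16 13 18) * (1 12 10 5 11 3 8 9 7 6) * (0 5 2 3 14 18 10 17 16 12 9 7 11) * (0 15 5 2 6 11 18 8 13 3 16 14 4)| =|(0 2 16 3 13 10 6 1 9 18)(4 17 14 8 7 11)(5 15)| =30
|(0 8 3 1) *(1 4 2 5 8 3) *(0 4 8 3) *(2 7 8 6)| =|(1 4 7 8)(2 5 3 6)| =4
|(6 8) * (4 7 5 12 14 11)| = 6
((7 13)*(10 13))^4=((7 10 13))^4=(7 10 13)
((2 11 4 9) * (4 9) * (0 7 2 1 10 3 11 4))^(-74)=((0 7 2 4)(1 10 3 11 9))^(-74)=(0 2)(1 10 3 11 9)(4 7)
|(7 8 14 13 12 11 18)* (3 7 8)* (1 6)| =|(1 6)(3 7)(8 14 13 12 11 18)| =6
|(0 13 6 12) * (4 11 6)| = 6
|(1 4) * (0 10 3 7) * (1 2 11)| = |(0 10 3 7)(1 4 2 11)| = 4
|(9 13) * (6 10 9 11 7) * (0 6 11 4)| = 6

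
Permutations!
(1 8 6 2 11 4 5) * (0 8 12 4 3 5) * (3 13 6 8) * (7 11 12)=[3, 7, 12, 5, 0, 1, 2, 11, 8, 9, 10, 13, 4, 6]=(0 3 5 1 7 11 13 6 2 12 4)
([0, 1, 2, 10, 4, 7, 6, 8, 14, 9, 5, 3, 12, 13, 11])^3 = (3 7 11 5 14 10 8)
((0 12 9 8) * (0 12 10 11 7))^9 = (12)(0 10 11 7)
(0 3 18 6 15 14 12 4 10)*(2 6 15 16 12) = (0 3 18 15 14 2 6 16 12 4 10) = [3, 1, 6, 18, 10, 5, 16, 7, 8, 9, 0, 11, 4, 13, 2, 14, 12, 17, 15]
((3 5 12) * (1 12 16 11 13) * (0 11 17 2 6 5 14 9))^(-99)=(0 3 13 9 12 11 14 1)(2 6 5 16 17)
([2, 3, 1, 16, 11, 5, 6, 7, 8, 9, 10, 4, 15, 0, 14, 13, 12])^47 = [13, 2, 0, 1, 11, 5, 6, 7, 8, 9, 10, 4, 16, 15, 14, 12, 3]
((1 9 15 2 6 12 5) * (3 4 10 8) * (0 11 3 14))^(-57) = (0 14 8 10 4 3 11)(1 5 12 6 2 15 9)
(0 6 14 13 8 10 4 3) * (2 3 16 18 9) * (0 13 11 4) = (0 6 14 11 4 16 18 9 2 3 13 8 10) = [6, 1, 3, 13, 16, 5, 14, 7, 10, 2, 0, 4, 12, 8, 11, 15, 18, 17, 9]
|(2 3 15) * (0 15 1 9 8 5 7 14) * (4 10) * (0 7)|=8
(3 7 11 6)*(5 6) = [0, 1, 2, 7, 4, 6, 3, 11, 8, 9, 10, 5] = (3 7 11 5 6)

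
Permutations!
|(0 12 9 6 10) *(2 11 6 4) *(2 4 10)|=12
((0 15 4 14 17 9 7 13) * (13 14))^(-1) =(0 13 4 15)(7 9 17 14)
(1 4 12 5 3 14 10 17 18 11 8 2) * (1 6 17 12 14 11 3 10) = (1 4 14)(2 6 17 18 3 11 8)(5 10 12) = [0, 4, 6, 11, 14, 10, 17, 7, 2, 9, 12, 8, 5, 13, 1, 15, 16, 18, 3]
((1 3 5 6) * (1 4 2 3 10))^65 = (1 10)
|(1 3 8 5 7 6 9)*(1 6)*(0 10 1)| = 14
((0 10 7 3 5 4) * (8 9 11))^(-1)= ((0 10 7 3 5 4)(8 9 11))^(-1)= (0 4 5 3 7 10)(8 11 9)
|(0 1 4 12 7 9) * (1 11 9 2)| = 15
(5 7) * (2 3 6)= (2 3 6)(5 7)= [0, 1, 3, 6, 4, 7, 2, 5]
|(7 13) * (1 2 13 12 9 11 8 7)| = 15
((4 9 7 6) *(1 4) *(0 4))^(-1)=((0 4 9 7 6 1))^(-1)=(0 1 6 7 9 4)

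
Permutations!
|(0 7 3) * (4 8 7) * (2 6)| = |(0 4 8 7 3)(2 6)| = 10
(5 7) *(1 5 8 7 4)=(1 5 4)(7 8)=[0, 5, 2, 3, 1, 4, 6, 8, 7]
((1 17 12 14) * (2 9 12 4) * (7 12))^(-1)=((1 17 4 2 9 7 12 14))^(-1)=(1 14 12 7 9 2 4 17)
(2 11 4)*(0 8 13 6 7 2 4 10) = [8, 1, 11, 3, 4, 5, 7, 2, 13, 9, 0, 10, 12, 6] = (0 8 13 6 7 2 11 10)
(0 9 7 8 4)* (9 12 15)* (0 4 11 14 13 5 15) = [12, 1, 2, 3, 4, 15, 6, 8, 11, 7, 10, 14, 0, 5, 13, 9] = (0 12)(5 15 9 7 8 11 14 13)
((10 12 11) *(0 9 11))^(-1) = (0 12 10 11 9)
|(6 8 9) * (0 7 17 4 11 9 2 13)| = |(0 7 17 4 11 9 6 8 2 13)| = 10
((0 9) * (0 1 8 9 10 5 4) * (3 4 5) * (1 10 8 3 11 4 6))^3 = ((0 8 9 10 11 4)(1 3 6))^3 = (0 10)(4 9)(8 11)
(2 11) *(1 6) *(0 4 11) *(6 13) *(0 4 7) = [7, 13, 4, 3, 11, 5, 1, 0, 8, 9, 10, 2, 12, 6] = (0 7)(1 13 6)(2 4 11)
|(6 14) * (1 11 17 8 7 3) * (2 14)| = 6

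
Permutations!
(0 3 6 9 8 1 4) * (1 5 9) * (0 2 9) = [3, 4, 9, 6, 2, 0, 1, 7, 5, 8] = (0 3 6 1 4 2 9 8 5)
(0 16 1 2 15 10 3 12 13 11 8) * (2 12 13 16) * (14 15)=(0 2 14 15 10 3 13 11 8)(1 12 16)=[2, 12, 14, 13, 4, 5, 6, 7, 0, 9, 3, 8, 16, 11, 15, 10, 1]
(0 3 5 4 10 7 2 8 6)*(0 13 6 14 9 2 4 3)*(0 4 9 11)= (0 4 10 7 9 2 8 14 11)(3 5)(6 13)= [4, 1, 8, 5, 10, 3, 13, 9, 14, 2, 7, 0, 12, 6, 11]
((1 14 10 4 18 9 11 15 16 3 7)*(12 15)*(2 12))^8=((1 14 10 4 18 9 11 2 12 15 16 3 7))^8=(1 12 4 3 11 14 15 18 7 2 10 16 9)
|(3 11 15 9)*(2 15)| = 5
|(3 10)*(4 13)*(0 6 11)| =|(0 6 11)(3 10)(4 13)| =6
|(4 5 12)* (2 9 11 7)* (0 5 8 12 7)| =|(0 5 7 2 9 11)(4 8 12)| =6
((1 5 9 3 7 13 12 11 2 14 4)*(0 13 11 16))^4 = ((0 13 12 16)(1 5 9 3 7 11 2 14 4))^4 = (16)(1 7 4 3 14 9 2 5 11)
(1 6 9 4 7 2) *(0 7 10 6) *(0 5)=(0 7 2 1 5)(4 10 6 9)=[7, 5, 1, 3, 10, 0, 9, 2, 8, 4, 6]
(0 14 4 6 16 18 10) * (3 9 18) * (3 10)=[14, 1, 2, 9, 6, 5, 16, 7, 8, 18, 0, 11, 12, 13, 4, 15, 10, 17, 3]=(0 14 4 6 16 10)(3 9 18)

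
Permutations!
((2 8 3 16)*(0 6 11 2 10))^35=((0 6 11 2 8 3 16 10))^35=(0 2 16 6 8 10 11 3)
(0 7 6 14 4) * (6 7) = [6, 1, 2, 3, 0, 5, 14, 7, 8, 9, 10, 11, 12, 13, 4] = (0 6 14 4)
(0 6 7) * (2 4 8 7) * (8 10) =(0 6 2 4 10 8 7) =[6, 1, 4, 3, 10, 5, 2, 0, 7, 9, 8]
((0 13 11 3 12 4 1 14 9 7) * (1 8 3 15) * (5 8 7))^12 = (0 7 4 12 3 8 5 9 14 1 15 11 13)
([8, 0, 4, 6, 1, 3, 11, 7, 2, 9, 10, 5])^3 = (0 4 8 1 2)(3 5 11 6)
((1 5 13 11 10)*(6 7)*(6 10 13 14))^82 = (1 7 14)(5 10 6) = ((1 5 14 6 7 10)(11 13))^82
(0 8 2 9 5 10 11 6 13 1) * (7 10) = (0 8 2 9 5 7 10 11 6 13 1) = [8, 0, 9, 3, 4, 7, 13, 10, 2, 5, 11, 6, 12, 1]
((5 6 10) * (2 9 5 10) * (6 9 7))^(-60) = ((10)(2 7 6)(5 9))^(-60) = (10)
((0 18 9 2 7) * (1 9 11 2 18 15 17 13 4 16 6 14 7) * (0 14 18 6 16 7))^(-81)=((0 15 17 13 4 7 14)(1 9 6 18 11 2))^(-81)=(0 13 14 17 7 15 4)(1 18)(2 6)(9 11)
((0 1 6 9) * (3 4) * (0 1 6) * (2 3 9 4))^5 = (9)(2 3)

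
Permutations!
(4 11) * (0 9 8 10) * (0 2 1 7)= (0 9 8 10 2 1 7)(4 11)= [9, 7, 1, 3, 11, 5, 6, 0, 10, 8, 2, 4]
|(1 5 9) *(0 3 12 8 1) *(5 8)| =10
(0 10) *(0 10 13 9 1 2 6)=[13, 2, 6, 3, 4, 5, 0, 7, 8, 1, 10, 11, 12, 9]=(0 13 9 1 2 6)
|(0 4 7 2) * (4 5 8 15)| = 7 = |(0 5 8 15 4 7 2)|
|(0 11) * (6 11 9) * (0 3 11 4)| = 4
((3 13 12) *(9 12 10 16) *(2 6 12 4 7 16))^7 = ((2 6 12 3 13 10)(4 7 16 9))^7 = (2 6 12 3 13 10)(4 9 16 7)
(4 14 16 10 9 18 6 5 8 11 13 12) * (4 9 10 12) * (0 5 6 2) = [5, 1, 0, 3, 14, 8, 6, 7, 11, 18, 10, 13, 9, 4, 16, 15, 12, 17, 2] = (0 5 8 11 13 4 14 16 12 9 18 2)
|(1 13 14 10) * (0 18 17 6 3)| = |(0 18 17 6 3)(1 13 14 10)| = 20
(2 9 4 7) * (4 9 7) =(9)(2 7) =[0, 1, 7, 3, 4, 5, 6, 2, 8, 9]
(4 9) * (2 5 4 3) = [0, 1, 5, 2, 9, 4, 6, 7, 8, 3] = (2 5 4 9 3)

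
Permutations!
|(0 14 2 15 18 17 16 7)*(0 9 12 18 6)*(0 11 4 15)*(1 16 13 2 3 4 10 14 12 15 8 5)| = 78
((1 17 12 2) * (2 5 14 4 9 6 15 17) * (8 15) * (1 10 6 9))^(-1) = ((1 2 10 6 8 15 17 12 5 14 4))^(-1) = (1 4 14 5 12 17 15 8 6 10 2)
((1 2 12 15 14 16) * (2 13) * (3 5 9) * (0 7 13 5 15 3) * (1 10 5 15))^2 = (0 13 12 1 14 10 9 7 2 3 15 16 5)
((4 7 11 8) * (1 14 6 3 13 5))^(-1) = ((1 14 6 3 13 5)(4 7 11 8))^(-1) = (1 5 13 3 6 14)(4 8 11 7)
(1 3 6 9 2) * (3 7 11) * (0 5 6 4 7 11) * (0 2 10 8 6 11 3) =(0 5 11)(1 3 4 7 2)(6 9 10 8) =[5, 3, 1, 4, 7, 11, 9, 2, 6, 10, 8, 0]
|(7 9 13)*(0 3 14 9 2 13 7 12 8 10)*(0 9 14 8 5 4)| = |(14)(0 3 8 10 9 7 2 13 12 5 4)| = 11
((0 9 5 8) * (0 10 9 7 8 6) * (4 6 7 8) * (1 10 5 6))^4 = ((0 8 5 7 4 1 10 9 6))^4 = (0 4 6 7 9 5 10 8 1)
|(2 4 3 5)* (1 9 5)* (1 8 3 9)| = |(2 4 9 5)(3 8)| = 4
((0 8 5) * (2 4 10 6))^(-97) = ((0 8 5)(2 4 10 6))^(-97) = (0 5 8)(2 6 10 4)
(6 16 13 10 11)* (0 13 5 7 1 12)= [13, 12, 2, 3, 4, 7, 16, 1, 8, 9, 11, 6, 0, 10, 14, 15, 5]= (0 13 10 11 6 16 5 7 1 12)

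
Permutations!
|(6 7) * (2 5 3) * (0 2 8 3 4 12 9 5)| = |(0 2)(3 8)(4 12 9 5)(6 7)| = 4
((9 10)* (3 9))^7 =((3 9 10))^7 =(3 9 10)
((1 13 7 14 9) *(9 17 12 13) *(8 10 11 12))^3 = ((1 9)(7 14 17 8 10 11 12 13))^3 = (1 9)(7 8 12 14 10 13 17 11)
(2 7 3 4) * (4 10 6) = (2 7 3 10 6 4) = [0, 1, 7, 10, 2, 5, 4, 3, 8, 9, 6]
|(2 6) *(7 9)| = |(2 6)(7 9)| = 2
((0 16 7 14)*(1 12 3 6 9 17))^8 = ((0 16 7 14)(1 12 3 6 9 17))^8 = (1 3 9)(6 17 12)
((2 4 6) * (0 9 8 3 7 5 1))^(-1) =(0 1 5 7 3 8 9)(2 6 4)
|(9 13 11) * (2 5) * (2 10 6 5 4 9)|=15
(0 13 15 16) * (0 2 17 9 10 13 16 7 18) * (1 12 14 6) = [16, 12, 17, 3, 4, 5, 1, 18, 8, 10, 13, 11, 14, 15, 6, 7, 2, 9, 0] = (0 16 2 17 9 10 13 15 7 18)(1 12 14 6)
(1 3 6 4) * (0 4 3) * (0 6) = (0 4 1 6 3) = [4, 6, 2, 0, 1, 5, 3]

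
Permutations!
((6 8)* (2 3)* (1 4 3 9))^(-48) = ((1 4 3 2 9)(6 8))^(-48) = (1 3 9 4 2)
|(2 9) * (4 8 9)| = 4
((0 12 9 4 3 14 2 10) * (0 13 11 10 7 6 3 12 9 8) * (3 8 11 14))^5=((0 9 4 12 11 10 13 14 2 7 6 8))^5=(0 10 6 12 2 9 13 8 11 7 4 14)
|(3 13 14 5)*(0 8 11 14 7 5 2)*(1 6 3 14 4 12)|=13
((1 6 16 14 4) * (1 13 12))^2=(1 16 4 12 6 14 13)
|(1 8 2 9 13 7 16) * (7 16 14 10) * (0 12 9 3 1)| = 60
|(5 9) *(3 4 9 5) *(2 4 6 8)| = 6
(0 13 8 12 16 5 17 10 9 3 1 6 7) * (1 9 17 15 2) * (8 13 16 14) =(0 16 5 15 2 1 6 7)(3 9)(8 12 14)(10 17) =[16, 6, 1, 9, 4, 15, 7, 0, 12, 3, 17, 11, 14, 13, 8, 2, 5, 10]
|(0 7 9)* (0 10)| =4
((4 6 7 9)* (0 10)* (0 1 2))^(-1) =(0 2 1 10)(4 9 7 6)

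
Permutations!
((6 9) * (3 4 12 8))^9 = ((3 4 12 8)(6 9))^9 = (3 4 12 8)(6 9)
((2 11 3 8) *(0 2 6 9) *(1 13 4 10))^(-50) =((0 2 11 3 8 6 9)(1 13 4 10))^(-50) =(0 9 6 8 3 11 2)(1 4)(10 13)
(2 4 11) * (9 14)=[0, 1, 4, 3, 11, 5, 6, 7, 8, 14, 10, 2, 12, 13, 9]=(2 4 11)(9 14)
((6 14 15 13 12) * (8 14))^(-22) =(6 14 13)(8 15 12)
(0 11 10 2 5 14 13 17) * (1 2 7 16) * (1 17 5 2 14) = (0 11 10 7 16 17)(1 14 13 5) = [11, 14, 2, 3, 4, 1, 6, 16, 8, 9, 7, 10, 12, 5, 13, 15, 17, 0]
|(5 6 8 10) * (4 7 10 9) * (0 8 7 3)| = 20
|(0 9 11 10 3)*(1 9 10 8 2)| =|(0 10 3)(1 9 11 8 2)| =15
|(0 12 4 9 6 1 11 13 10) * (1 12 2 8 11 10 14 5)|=36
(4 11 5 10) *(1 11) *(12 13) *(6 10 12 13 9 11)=[0, 6, 2, 3, 1, 12, 10, 7, 8, 11, 4, 5, 9, 13]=(13)(1 6 10 4)(5 12 9 11)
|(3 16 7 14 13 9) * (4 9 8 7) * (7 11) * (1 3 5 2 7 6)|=|(1 3 16 4 9 5 2 7 14 13 8 11 6)|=13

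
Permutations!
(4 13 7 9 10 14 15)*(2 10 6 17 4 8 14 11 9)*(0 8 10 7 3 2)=(0 8 14 15 10 11 9 6 17 4 13 3 2 7)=[8, 1, 7, 2, 13, 5, 17, 0, 14, 6, 11, 9, 12, 3, 15, 10, 16, 4]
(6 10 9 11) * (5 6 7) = (5 6 10 9 11 7) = [0, 1, 2, 3, 4, 6, 10, 5, 8, 11, 9, 7]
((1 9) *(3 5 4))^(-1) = ((1 9)(3 5 4))^(-1) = (1 9)(3 4 5)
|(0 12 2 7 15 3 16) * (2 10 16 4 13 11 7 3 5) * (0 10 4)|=10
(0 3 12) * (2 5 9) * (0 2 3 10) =(0 10)(2 5 9 3 12) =[10, 1, 5, 12, 4, 9, 6, 7, 8, 3, 0, 11, 2]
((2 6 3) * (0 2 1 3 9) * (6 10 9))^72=(10)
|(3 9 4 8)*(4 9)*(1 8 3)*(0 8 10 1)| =2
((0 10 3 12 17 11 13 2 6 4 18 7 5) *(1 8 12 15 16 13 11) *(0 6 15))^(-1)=((0 10 3)(1 8 12 17)(2 15 16 13)(4 18 7 5 6))^(-1)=(0 3 10)(1 17 12 8)(2 13 16 15)(4 6 5 7 18)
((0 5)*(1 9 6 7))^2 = ((0 5)(1 9 6 7))^2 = (1 6)(7 9)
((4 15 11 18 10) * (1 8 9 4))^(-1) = ((1 8 9 4 15 11 18 10))^(-1) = (1 10 18 11 15 4 9 8)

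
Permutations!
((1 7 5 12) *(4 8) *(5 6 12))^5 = ((1 7 6 12)(4 8))^5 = (1 7 6 12)(4 8)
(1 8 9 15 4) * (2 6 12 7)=(1 8 9 15 4)(2 6 12 7)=[0, 8, 6, 3, 1, 5, 12, 2, 9, 15, 10, 11, 7, 13, 14, 4]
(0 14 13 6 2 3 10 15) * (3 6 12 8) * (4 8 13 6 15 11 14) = (0 4 8 3 10 11 14 6 2 15)(12 13) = [4, 1, 15, 10, 8, 5, 2, 7, 3, 9, 11, 14, 13, 12, 6, 0]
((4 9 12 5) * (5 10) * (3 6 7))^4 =((3 6 7)(4 9 12 10 5))^4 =(3 6 7)(4 5 10 12 9)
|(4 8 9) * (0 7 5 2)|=12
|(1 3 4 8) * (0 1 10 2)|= |(0 1 3 4 8 10 2)|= 7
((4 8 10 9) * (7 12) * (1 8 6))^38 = ((1 8 10 9 4 6)(7 12))^38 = (12)(1 10 4)(6 8 9)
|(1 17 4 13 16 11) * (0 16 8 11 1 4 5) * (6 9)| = 20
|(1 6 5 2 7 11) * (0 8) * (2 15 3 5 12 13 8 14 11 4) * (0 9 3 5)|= |(0 14 11 1 6 12 13 8 9 3)(2 7 4)(5 15)|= 30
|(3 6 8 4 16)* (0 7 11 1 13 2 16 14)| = |(0 7 11 1 13 2 16 3 6 8 4 14)| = 12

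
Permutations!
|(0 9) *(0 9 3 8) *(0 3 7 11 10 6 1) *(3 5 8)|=6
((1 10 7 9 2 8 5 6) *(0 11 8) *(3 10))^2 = (0 8 6 3 7 2 11 5 1 10 9)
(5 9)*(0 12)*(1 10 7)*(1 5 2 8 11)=(0 12)(1 10 7 5 9 2 8 11)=[12, 10, 8, 3, 4, 9, 6, 5, 11, 2, 7, 1, 0]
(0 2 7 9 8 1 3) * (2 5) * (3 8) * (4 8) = (0 5 2 7 9 3)(1 4 8) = [5, 4, 7, 0, 8, 2, 6, 9, 1, 3]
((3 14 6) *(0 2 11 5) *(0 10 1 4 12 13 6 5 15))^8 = ((0 2 11 15)(1 4 12 13 6 3 14 5 10))^8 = (15)(1 10 5 14 3 6 13 12 4)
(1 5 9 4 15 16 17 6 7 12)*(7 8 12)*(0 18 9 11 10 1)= (0 18 9 4 15 16 17 6 8 12)(1 5 11 10)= [18, 5, 2, 3, 15, 11, 8, 7, 12, 4, 1, 10, 0, 13, 14, 16, 17, 6, 9]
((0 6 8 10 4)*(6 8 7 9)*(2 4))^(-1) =(0 4 2 10 8)(6 9 7)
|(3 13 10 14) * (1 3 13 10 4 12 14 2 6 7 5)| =|(1 3 10 2 6 7 5)(4 12 14 13)| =28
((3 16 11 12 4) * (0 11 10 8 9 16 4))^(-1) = (0 12 11)(3 4)(8 10 16 9)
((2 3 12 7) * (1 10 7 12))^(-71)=((12)(1 10 7 2 3))^(-71)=(12)(1 3 2 7 10)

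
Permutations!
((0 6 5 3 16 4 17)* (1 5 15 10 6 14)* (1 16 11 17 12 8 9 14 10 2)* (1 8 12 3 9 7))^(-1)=(0 17 11 3 4 16 14 9 5 1 7 8 2 15 6 10)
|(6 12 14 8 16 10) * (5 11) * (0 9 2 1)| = 12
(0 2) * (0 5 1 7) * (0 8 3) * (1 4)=(0 2 5 4 1 7 8 3)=[2, 7, 5, 0, 1, 4, 6, 8, 3]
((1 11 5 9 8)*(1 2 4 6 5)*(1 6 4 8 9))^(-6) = ((1 11 6 5)(2 8))^(-6) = (1 6)(5 11)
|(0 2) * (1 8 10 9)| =|(0 2)(1 8 10 9)| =4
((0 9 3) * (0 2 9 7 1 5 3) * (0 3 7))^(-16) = (1 7 5)(2 3 9)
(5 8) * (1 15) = (1 15)(5 8) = [0, 15, 2, 3, 4, 8, 6, 7, 5, 9, 10, 11, 12, 13, 14, 1]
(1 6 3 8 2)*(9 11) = (1 6 3 8 2)(9 11) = [0, 6, 1, 8, 4, 5, 3, 7, 2, 11, 10, 9]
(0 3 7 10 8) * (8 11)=[3, 1, 2, 7, 4, 5, 6, 10, 0, 9, 11, 8]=(0 3 7 10 11 8)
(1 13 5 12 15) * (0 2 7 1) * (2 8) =(0 8 2 7 1 13 5 12 15) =[8, 13, 7, 3, 4, 12, 6, 1, 2, 9, 10, 11, 15, 5, 14, 0]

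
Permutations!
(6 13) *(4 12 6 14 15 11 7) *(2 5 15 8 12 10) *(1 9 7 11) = (1 9 7 4 10 2 5 15)(6 13 14 8 12) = [0, 9, 5, 3, 10, 15, 13, 4, 12, 7, 2, 11, 6, 14, 8, 1]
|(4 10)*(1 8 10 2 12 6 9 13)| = |(1 8 10 4 2 12 6 9 13)| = 9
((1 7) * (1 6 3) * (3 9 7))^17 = (1 3)(6 7 9)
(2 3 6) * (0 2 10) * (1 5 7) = (0 2 3 6 10)(1 5 7) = [2, 5, 3, 6, 4, 7, 10, 1, 8, 9, 0]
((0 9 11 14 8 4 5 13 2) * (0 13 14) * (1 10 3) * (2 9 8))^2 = (0 4 14 13 11 8 5 2 9)(1 3 10)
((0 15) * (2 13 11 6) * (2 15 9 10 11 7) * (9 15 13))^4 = (15)(2 6 9 13 10 7 11)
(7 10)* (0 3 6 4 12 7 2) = (0 3 6 4 12 7 10 2) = [3, 1, 0, 6, 12, 5, 4, 10, 8, 9, 2, 11, 7]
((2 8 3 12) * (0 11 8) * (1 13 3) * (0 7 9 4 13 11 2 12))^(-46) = (0 9 3 7 13 2 4)(1 8 11)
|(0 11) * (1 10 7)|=|(0 11)(1 10 7)|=6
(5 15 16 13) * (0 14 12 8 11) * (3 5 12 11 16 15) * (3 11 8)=[14, 1, 2, 5, 4, 11, 6, 7, 16, 9, 10, 0, 3, 12, 8, 15, 13]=(0 14 8 16 13 12 3 5 11)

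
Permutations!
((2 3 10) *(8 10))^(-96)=(10)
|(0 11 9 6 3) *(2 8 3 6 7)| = |(0 11 9 7 2 8 3)| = 7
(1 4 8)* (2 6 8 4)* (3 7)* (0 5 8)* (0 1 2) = (0 5 8 2 6 1)(3 7) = [5, 0, 6, 7, 4, 8, 1, 3, 2]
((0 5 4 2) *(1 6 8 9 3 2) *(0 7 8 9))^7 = (0 2 6 5 7 9 4 8 3 1)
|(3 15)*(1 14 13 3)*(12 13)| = 6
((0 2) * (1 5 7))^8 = ((0 2)(1 5 7))^8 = (1 7 5)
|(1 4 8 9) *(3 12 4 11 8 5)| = 4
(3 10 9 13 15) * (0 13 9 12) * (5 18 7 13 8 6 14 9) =(0 8 6 14 9 5 18 7 13 15 3 10 12) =[8, 1, 2, 10, 4, 18, 14, 13, 6, 5, 12, 11, 0, 15, 9, 3, 16, 17, 7]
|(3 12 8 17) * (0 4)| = 4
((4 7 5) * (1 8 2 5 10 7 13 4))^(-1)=((1 8 2 5)(4 13)(7 10))^(-1)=(1 5 2 8)(4 13)(7 10)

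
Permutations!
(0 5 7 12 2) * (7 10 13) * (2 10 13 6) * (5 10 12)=(0 10 6 2)(5 13 7)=[10, 1, 0, 3, 4, 13, 2, 5, 8, 9, 6, 11, 12, 7]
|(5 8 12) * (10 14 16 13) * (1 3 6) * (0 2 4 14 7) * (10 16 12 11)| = |(0 2 4 14 12 5 8 11 10 7)(1 3 6)(13 16)| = 30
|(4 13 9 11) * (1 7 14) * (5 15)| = |(1 7 14)(4 13 9 11)(5 15)| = 12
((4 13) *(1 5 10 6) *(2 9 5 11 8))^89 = (1 11 8 2 9 5 10 6)(4 13)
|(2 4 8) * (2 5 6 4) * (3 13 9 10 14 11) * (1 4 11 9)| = |(1 4 8 5 6 11 3 13)(9 10 14)| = 24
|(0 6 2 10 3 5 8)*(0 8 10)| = 3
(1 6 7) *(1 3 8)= (1 6 7 3 8)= [0, 6, 2, 8, 4, 5, 7, 3, 1]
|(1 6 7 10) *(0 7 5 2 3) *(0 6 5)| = 8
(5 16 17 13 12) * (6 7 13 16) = [0, 1, 2, 3, 4, 6, 7, 13, 8, 9, 10, 11, 5, 12, 14, 15, 17, 16] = (5 6 7 13 12)(16 17)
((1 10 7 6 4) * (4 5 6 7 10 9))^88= ((10)(1 9 4)(5 6))^88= (10)(1 9 4)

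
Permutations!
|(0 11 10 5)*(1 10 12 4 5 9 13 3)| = |(0 11 12 4 5)(1 10 9 13 3)| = 5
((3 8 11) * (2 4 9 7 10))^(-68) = (2 9 10 4 7)(3 8 11)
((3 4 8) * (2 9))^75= (2 9)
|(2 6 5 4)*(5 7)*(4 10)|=|(2 6 7 5 10 4)|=6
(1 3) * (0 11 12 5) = (0 11 12 5)(1 3) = [11, 3, 2, 1, 4, 0, 6, 7, 8, 9, 10, 12, 5]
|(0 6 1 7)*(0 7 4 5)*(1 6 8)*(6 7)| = 10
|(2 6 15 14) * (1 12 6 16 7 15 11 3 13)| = |(1 12 6 11 3 13)(2 16 7 15 14)| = 30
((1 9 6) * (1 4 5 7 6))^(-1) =((1 9)(4 5 7 6))^(-1) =(1 9)(4 6 7 5)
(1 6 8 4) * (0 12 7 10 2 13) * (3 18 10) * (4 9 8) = [12, 6, 13, 18, 1, 5, 4, 3, 9, 8, 2, 11, 7, 0, 14, 15, 16, 17, 10] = (0 12 7 3 18 10 2 13)(1 6 4)(8 9)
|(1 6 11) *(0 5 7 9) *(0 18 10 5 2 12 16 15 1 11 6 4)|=35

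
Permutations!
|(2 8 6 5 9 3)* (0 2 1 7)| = 9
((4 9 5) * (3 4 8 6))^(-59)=(3 4 9 5 8 6)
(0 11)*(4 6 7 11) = (0 4 6 7 11) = [4, 1, 2, 3, 6, 5, 7, 11, 8, 9, 10, 0]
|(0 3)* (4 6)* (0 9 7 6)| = 6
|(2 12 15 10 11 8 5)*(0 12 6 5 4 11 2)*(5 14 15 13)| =|(0 12 13 5)(2 6 14 15 10)(4 11 8)| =60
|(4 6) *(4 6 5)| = |(6)(4 5)| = 2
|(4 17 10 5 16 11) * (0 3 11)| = 8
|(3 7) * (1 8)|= |(1 8)(3 7)|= 2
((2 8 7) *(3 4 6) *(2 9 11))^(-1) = (2 11 9 7 8)(3 6 4)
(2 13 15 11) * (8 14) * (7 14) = (2 13 15 11)(7 14 8) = [0, 1, 13, 3, 4, 5, 6, 14, 7, 9, 10, 2, 12, 15, 8, 11]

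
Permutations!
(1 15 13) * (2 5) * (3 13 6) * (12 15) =[0, 12, 5, 13, 4, 2, 3, 7, 8, 9, 10, 11, 15, 1, 14, 6] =(1 12 15 6 3 13)(2 5)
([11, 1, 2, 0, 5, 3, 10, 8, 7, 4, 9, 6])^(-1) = (0 3 5 4 9 10 6 11)(7 8)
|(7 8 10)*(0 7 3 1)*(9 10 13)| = 8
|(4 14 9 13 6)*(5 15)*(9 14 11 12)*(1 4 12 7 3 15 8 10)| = |(1 4 11 7 3 15 5 8 10)(6 12 9 13)| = 36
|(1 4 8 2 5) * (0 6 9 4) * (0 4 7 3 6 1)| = |(0 1 4 8 2 5)(3 6 9 7)| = 12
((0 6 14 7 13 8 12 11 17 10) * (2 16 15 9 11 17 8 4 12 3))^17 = (0 10 17 12 4 13 7 14 6)(2 9 3 15 8 16 11)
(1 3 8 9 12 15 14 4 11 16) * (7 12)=(1 3 8 9 7 12 15 14 4 11 16)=[0, 3, 2, 8, 11, 5, 6, 12, 9, 7, 10, 16, 15, 13, 4, 14, 1]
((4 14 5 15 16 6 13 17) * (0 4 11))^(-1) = (0 11 17 13 6 16 15 5 14 4)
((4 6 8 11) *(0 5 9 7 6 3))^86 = (0 8 5 11 9 4 7 3 6)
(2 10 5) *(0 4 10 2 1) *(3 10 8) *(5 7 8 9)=(0 4 9 5 1)(3 10 7 8)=[4, 0, 2, 10, 9, 1, 6, 8, 3, 5, 7]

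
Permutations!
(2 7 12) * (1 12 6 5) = (1 12 2 7 6 5) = [0, 12, 7, 3, 4, 1, 5, 6, 8, 9, 10, 11, 2]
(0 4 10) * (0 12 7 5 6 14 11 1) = (0 4 10 12 7 5 6 14 11 1) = [4, 0, 2, 3, 10, 6, 14, 5, 8, 9, 12, 1, 7, 13, 11]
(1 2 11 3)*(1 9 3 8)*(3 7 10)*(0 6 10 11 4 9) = (0 6 10 3)(1 2 4 9 7 11 8) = [6, 2, 4, 0, 9, 5, 10, 11, 1, 7, 3, 8]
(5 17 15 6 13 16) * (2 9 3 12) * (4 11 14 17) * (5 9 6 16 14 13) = (2 6 5 4 11 13 14 17 15 16 9 3 12) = [0, 1, 6, 12, 11, 4, 5, 7, 8, 3, 10, 13, 2, 14, 17, 16, 9, 15]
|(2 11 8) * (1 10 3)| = |(1 10 3)(2 11 8)| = 3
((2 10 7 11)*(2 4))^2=(2 7 4 10 11)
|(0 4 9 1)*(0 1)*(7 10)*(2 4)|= 4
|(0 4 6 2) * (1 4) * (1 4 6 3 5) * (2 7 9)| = |(0 4 3 5 1 6 7 9 2)| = 9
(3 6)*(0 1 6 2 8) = (0 1 6 3 2 8) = [1, 6, 8, 2, 4, 5, 3, 7, 0]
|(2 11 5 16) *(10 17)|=|(2 11 5 16)(10 17)|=4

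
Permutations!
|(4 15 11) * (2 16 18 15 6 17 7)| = |(2 16 18 15 11 4 6 17 7)| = 9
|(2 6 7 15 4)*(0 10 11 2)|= |(0 10 11 2 6 7 15 4)|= 8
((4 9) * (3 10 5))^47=(3 5 10)(4 9)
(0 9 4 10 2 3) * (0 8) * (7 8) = (0 9 4 10 2 3 7 8) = [9, 1, 3, 7, 10, 5, 6, 8, 0, 4, 2]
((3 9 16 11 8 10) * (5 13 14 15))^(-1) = ((3 9 16 11 8 10)(5 13 14 15))^(-1) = (3 10 8 11 16 9)(5 15 14 13)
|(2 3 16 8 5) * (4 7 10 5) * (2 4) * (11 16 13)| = |(2 3 13 11 16 8)(4 7 10 5)| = 12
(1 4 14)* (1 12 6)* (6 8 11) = (1 4 14 12 8 11 6) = [0, 4, 2, 3, 14, 5, 1, 7, 11, 9, 10, 6, 8, 13, 12]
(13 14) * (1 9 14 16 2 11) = (1 9 14 13 16 2 11) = [0, 9, 11, 3, 4, 5, 6, 7, 8, 14, 10, 1, 12, 16, 13, 15, 2]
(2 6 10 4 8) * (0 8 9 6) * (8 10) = [10, 1, 0, 3, 9, 5, 8, 7, 2, 6, 4] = (0 10 4 9 6 8 2)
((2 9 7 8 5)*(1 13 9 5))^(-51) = (1 8 7 9 13)(2 5)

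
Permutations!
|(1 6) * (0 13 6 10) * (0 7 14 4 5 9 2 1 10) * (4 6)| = |(0 13 4 5 9 2 1)(6 10 7 14)| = 28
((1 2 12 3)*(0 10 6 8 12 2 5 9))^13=((0 10 6 8 12 3 1 5 9))^13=(0 12 9 8 5 6 1 10 3)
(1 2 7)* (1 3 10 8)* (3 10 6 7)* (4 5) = (1 2 3 6 7 10 8)(4 5) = [0, 2, 3, 6, 5, 4, 7, 10, 1, 9, 8]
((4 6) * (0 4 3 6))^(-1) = (0 4)(3 6)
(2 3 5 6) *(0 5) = (0 5 6 2 3) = [5, 1, 3, 0, 4, 6, 2]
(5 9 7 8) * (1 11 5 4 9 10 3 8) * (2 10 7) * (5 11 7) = (11)(1 7)(2 10 3 8 4 9) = [0, 7, 10, 8, 9, 5, 6, 1, 4, 2, 3, 11]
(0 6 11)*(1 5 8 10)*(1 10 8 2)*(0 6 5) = (0 5 2 1)(6 11) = [5, 0, 1, 3, 4, 2, 11, 7, 8, 9, 10, 6]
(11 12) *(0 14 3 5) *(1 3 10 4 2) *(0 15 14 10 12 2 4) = (0 10)(1 3 5 15 14 12 11 2) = [10, 3, 1, 5, 4, 15, 6, 7, 8, 9, 0, 2, 11, 13, 12, 14]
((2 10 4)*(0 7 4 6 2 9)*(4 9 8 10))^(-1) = ((0 7 9)(2 4 8 10 6))^(-1) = (0 9 7)(2 6 10 8 4)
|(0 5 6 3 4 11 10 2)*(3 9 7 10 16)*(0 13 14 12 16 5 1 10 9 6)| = |(0 1 10 2 13 14 12 16 3 4 11 5)(7 9)| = 12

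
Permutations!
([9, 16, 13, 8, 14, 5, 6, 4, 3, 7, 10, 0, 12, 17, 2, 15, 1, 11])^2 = (0 7 14 13 11 9 4 2 17)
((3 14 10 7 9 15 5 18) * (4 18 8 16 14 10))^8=(3 14 5 7 18 16 15 10 4 8 9)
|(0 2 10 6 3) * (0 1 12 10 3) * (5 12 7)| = 9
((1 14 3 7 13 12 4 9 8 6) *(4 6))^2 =((1 14 3 7 13 12 6)(4 9 8))^2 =(1 3 13 6 14 7 12)(4 8 9)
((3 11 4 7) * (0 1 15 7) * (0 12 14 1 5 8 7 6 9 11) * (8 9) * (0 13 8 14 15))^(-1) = (0 1 14 6 15 12 4 11 9 5)(3 7 8 13)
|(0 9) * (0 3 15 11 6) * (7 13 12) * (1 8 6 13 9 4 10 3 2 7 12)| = 30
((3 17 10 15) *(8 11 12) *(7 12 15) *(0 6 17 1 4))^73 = (0 6 17 10 7 12 8 11 15 3 1 4)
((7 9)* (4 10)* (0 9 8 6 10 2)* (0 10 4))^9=(0 9 7 8 6 4 2 10)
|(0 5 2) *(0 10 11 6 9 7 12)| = 9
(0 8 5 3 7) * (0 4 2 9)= (0 8 5 3 7 4 2 9)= [8, 1, 9, 7, 2, 3, 6, 4, 5, 0]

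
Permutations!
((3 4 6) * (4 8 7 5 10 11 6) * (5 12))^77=(3 10 7 6 5 8 11 12)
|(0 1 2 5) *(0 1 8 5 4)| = |(0 8 5 1 2 4)| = 6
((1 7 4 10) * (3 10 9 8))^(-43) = (1 10 3 8 9 4 7)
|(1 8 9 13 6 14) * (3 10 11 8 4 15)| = 11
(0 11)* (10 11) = [10, 1, 2, 3, 4, 5, 6, 7, 8, 9, 11, 0] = (0 10 11)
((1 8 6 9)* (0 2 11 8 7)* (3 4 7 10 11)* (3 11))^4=(0 6 3 2 9 4 11 1 7 8 10)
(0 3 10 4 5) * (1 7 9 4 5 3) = (0 1 7 9 4 3 10 5) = [1, 7, 2, 10, 3, 0, 6, 9, 8, 4, 5]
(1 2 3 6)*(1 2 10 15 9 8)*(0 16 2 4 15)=[16, 10, 3, 6, 15, 5, 4, 7, 1, 8, 0, 11, 12, 13, 14, 9, 2]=(0 16 2 3 6 4 15 9 8 1 10)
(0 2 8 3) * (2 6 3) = (0 6 3)(2 8) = [6, 1, 8, 0, 4, 5, 3, 7, 2]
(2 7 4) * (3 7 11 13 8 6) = [0, 1, 11, 7, 2, 5, 3, 4, 6, 9, 10, 13, 12, 8] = (2 11 13 8 6 3 7 4)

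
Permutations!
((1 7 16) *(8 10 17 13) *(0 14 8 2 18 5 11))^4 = (0 17 5 8 2)(1 7 16)(10 18 14 13 11)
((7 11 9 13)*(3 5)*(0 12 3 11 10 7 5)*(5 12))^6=(0 3 12 13 9 11 5)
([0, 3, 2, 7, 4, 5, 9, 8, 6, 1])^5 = (1 9 6 8 7 3)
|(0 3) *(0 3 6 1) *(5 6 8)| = 5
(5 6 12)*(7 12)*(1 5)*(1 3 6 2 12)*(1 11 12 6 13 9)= [0, 5, 6, 13, 4, 2, 7, 11, 8, 1, 10, 12, 3, 9]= (1 5 2 6 7 11 12 3 13 9)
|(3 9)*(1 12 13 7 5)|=10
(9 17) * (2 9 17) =(17)(2 9) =[0, 1, 9, 3, 4, 5, 6, 7, 8, 2, 10, 11, 12, 13, 14, 15, 16, 17]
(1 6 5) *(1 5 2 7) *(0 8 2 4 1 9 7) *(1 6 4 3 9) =[8, 4, 0, 9, 6, 5, 3, 1, 2, 7] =(0 8 2)(1 4 6 3 9 7)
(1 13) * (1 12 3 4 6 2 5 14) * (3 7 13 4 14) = (1 4 6 2 5 3 14)(7 13 12) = [0, 4, 5, 14, 6, 3, 2, 13, 8, 9, 10, 11, 7, 12, 1]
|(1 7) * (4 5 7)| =|(1 4 5 7)| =4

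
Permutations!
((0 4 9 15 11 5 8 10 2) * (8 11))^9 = (0 9 8 2 4 15 10)(5 11)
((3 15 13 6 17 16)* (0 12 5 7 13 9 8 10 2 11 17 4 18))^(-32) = (18)(2 3 10 16 8 17 9 11 15)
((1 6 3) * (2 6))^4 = (6)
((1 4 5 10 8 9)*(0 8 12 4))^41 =(0 8 9 1)(4 5 10 12)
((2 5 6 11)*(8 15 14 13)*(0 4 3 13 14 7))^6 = (0 7 15 8 13 3 4)(2 6)(5 11)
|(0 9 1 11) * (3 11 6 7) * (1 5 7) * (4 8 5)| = 8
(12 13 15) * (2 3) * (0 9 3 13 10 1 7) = [9, 7, 13, 2, 4, 5, 6, 0, 8, 3, 1, 11, 10, 15, 14, 12] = (0 9 3 2 13 15 12 10 1 7)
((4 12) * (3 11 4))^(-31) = (3 11 4 12)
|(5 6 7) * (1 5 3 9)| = |(1 5 6 7 3 9)| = 6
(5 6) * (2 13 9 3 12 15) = (2 13 9 3 12 15)(5 6) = [0, 1, 13, 12, 4, 6, 5, 7, 8, 3, 10, 11, 15, 9, 14, 2]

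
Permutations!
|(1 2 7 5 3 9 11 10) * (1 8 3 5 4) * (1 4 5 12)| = 5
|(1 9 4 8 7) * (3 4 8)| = |(1 9 8 7)(3 4)| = 4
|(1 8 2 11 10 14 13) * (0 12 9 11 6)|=|(0 12 9 11 10 14 13 1 8 2 6)|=11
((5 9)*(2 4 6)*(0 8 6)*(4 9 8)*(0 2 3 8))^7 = ((0 4 2 9 5)(3 8 6))^7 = (0 2 5 4 9)(3 8 6)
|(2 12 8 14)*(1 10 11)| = 12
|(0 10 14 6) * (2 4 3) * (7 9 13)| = |(0 10 14 6)(2 4 3)(7 9 13)| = 12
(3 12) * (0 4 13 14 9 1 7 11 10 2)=[4, 7, 0, 12, 13, 5, 6, 11, 8, 1, 2, 10, 3, 14, 9]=(0 4 13 14 9 1 7 11 10 2)(3 12)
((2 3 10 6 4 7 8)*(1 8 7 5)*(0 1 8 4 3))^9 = ((0 1 4 5 8 2)(3 10 6))^9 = (10)(0 5)(1 8)(2 4)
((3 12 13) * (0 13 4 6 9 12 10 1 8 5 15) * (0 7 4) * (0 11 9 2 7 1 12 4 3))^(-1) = ((0 13)(1 8 5 15)(2 7 3 10 12 11 9 4 6))^(-1) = (0 13)(1 15 5 8)(2 6 4 9 11 12 10 3 7)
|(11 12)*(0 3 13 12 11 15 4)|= 6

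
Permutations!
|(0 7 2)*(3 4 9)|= 3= |(0 7 2)(3 4 9)|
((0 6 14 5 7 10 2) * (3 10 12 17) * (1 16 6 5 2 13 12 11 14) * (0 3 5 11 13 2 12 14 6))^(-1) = ((0 11 6 1 16)(2 3 10)(5 7 13 14 12 17))^(-1) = (0 16 1 6 11)(2 10 3)(5 17 12 14 13 7)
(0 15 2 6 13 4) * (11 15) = (0 11 15 2 6 13 4) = [11, 1, 6, 3, 0, 5, 13, 7, 8, 9, 10, 15, 12, 4, 14, 2]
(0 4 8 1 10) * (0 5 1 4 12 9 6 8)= (0 12 9 6 8 4)(1 10 5)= [12, 10, 2, 3, 0, 1, 8, 7, 4, 6, 5, 11, 9]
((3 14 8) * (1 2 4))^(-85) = ((1 2 4)(3 14 8))^(-85) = (1 4 2)(3 8 14)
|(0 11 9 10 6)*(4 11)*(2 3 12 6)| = |(0 4 11 9 10 2 3 12 6)| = 9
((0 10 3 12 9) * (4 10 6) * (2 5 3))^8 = (0 9 12 3 5 2 10 4 6)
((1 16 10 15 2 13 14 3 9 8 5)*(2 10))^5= (1 3 16 9 2 8 13 5 14)(10 15)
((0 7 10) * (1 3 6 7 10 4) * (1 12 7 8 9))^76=(1 3 6 8 9)(4 12 7)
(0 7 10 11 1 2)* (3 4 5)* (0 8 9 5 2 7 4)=(0 4 2 8 9 5 3)(1 7 10 11)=[4, 7, 8, 0, 2, 3, 6, 10, 9, 5, 11, 1]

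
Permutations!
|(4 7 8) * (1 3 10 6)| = 12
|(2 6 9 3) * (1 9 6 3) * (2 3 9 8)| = 4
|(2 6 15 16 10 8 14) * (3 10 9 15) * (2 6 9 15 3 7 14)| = |(2 9 3 10 8)(6 7 14)(15 16)| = 30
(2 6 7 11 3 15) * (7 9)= (2 6 9 7 11 3 15)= [0, 1, 6, 15, 4, 5, 9, 11, 8, 7, 10, 3, 12, 13, 14, 2]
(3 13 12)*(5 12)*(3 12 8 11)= (3 13 5 8 11)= [0, 1, 2, 13, 4, 8, 6, 7, 11, 9, 10, 3, 12, 5]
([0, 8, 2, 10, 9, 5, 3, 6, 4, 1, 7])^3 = [0, 9, 2, 6, 8, 5, 7, 10, 1, 4, 3]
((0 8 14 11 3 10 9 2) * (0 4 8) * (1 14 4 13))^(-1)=((1 14 11 3 10 9 2 13)(4 8))^(-1)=(1 13 2 9 10 3 11 14)(4 8)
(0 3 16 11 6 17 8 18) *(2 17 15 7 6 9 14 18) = (0 3 16 11 9 14 18)(2 17 8)(6 15 7) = [3, 1, 17, 16, 4, 5, 15, 6, 2, 14, 10, 9, 12, 13, 18, 7, 11, 8, 0]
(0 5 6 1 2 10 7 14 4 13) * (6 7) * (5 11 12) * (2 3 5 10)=(0 11 12 10 6 1 3 5 7 14 4 13)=[11, 3, 2, 5, 13, 7, 1, 14, 8, 9, 6, 12, 10, 0, 4]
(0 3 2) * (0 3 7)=(0 7)(2 3)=[7, 1, 3, 2, 4, 5, 6, 0]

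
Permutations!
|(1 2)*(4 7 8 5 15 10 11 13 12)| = |(1 2)(4 7 8 5 15 10 11 13 12)| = 18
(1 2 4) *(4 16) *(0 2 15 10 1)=(0 2 16 4)(1 15 10)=[2, 15, 16, 3, 0, 5, 6, 7, 8, 9, 1, 11, 12, 13, 14, 10, 4]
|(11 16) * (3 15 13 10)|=|(3 15 13 10)(11 16)|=4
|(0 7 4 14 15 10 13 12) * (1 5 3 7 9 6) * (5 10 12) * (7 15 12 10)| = 40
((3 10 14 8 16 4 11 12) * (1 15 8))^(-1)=(1 14 10 3 12 11 4 16 8 15)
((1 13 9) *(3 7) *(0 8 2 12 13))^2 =((0 8 2 12 13 9 1)(3 7))^2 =(0 2 13 1 8 12 9)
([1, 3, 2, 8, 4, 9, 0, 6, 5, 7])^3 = (0 8 7 1 5 6 3 9)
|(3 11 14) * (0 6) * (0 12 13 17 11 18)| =|(0 6 12 13 17 11 14 3 18)| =9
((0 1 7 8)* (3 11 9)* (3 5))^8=(11)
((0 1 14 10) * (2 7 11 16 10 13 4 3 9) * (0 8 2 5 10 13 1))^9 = ((1 14)(2 7 11 16 13 4 3 9 5 10 8))^9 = (1 14)(2 10 9 4 16 7 8 5 3 13 11)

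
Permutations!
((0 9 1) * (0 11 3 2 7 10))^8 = ((0 9 1 11 3 2 7 10))^8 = (11)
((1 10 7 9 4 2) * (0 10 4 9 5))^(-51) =((0 10 7 5)(1 4 2))^(-51) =(0 10 7 5)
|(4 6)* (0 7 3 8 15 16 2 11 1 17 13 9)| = 12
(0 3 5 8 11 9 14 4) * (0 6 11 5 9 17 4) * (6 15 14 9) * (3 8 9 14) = (0 8 5 9 14)(3 6 11 17 4 15) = [8, 1, 2, 6, 15, 9, 11, 7, 5, 14, 10, 17, 12, 13, 0, 3, 16, 4]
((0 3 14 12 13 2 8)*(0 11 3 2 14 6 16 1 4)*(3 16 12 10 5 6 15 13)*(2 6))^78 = (0 3 14 2 16)(1 6 15 10 8)(4 12 13 5 11) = ((0 6 12 3 15 13 14 10 5 2 8 11 16 1 4))^78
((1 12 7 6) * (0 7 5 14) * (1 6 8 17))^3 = (0 17 5 7 1 14 8 12)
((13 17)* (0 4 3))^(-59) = ((0 4 3)(13 17))^(-59) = (0 4 3)(13 17)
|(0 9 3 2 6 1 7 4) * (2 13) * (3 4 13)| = 15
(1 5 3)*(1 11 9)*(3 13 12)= (1 5 13 12 3 11 9)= [0, 5, 2, 11, 4, 13, 6, 7, 8, 1, 10, 9, 3, 12]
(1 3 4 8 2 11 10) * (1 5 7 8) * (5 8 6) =(1 3 4)(2 11 10 8)(5 7 6) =[0, 3, 11, 4, 1, 7, 5, 6, 2, 9, 8, 10]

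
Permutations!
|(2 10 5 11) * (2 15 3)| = |(2 10 5 11 15 3)| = 6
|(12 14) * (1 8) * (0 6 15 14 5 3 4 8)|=10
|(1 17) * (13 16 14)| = 6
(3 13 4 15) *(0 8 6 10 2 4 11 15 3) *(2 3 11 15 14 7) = (0 8 6 10 3 13 15)(2 4 11 14 7) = [8, 1, 4, 13, 11, 5, 10, 2, 6, 9, 3, 14, 12, 15, 7, 0]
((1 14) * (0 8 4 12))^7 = ((0 8 4 12)(1 14))^7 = (0 12 4 8)(1 14)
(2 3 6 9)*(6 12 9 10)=(2 3 12 9)(6 10)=[0, 1, 3, 12, 4, 5, 10, 7, 8, 2, 6, 11, 9]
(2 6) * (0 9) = (0 9)(2 6) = [9, 1, 6, 3, 4, 5, 2, 7, 8, 0]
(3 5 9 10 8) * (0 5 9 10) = (0 5 10 8 3 9) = [5, 1, 2, 9, 4, 10, 6, 7, 3, 0, 8]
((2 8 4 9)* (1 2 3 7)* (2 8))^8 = (1 4 3)(7 8 9)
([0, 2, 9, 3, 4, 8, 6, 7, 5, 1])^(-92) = [0, 2, 9, 3, 4, 5, 6, 7, 8, 1]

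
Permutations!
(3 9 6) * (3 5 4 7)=(3 9 6 5 4 7)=[0, 1, 2, 9, 7, 4, 5, 3, 8, 6]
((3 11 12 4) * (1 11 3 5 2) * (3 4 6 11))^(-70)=((1 3 4 5 2)(6 11 12))^(-70)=(6 12 11)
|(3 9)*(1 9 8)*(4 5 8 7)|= 7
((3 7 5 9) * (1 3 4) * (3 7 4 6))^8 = ((1 7 5 9 6 3 4))^8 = (1 7 5 9 6 3 4)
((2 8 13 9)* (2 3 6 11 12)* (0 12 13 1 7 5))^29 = ((0 12 2 8 1 7 5)(3 6 11 13 9))^29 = (0 12 2 8 1 7 5)(3 9 13 11 6)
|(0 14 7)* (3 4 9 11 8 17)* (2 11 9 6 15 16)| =|(0 14 7)(2 11 8 17 3 4 6 15 16)| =9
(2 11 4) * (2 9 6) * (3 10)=(2 11 4 9 6)(3 10)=[0, 1, 11, 10, 9, 5, 2, 7, 8, 6, 3, 4]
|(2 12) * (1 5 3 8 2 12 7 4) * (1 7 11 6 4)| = 9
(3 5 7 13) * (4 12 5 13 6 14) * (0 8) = [8, 1, 2, 13, 12, 7, 14, 6, 0, 9, 10, 11, 5, 3, 4] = (0 8)(3 13)(4 12 5 7 6 14)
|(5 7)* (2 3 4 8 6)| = 10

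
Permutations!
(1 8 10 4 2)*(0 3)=(0 3)(1 8 10 4 2)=[3, 8, 1, 0, 2, 5, 6, 7, 10, 9, 4]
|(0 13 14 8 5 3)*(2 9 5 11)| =9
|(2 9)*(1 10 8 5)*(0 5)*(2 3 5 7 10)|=|(0 7 10 8)(1 2 9 3 5)|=20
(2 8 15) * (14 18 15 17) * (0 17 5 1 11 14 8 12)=(0 17 8 5 1 11 14 18 15 2 12)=[17, 11, 12, 3, 4, 1, 6, 7, 5, 9, 10, 14, 0, 13, 18, 2, 16, 8, 15]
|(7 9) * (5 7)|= 3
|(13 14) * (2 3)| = 2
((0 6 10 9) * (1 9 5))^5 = (0 9 1 5 10 6)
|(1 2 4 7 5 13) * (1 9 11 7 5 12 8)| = 10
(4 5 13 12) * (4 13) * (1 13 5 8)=(1 13 12 5 4 8)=[0, 13, 2, 3, 8, 4, 6, 7, 1, 9, 10, 11, 5, 12]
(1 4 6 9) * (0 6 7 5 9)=(0 6)(1 4 7 5 9)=[6, 4, 2, 3, 7, 9, 0, 5, 8, 1]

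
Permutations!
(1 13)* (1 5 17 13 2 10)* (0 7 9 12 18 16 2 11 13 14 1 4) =[7, 11, 10, 3, 0, 17, 6, 9, 8, 12, 4, 13, 18, 5, 1, 15, 2, 14, 16] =(0 7 9 12 18 16 2 10 4)(1 11 13 5 17 14)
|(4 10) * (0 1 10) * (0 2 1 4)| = |(0 4 2 1 10)| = 5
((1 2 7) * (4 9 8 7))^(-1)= ((1 2 4 9 8 7))^(-1)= (1 7 8 9 4 2)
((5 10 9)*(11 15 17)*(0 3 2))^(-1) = (0 2 3)(5 9 10)(11 17 15)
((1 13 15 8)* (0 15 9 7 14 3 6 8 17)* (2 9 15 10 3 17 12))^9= ((0 10 3 6 8 1 13 15 12 2 9 7 14 17))^9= (0 2 8 17 12 6 14 15 3 7 13 10 9 1)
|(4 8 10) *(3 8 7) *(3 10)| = 6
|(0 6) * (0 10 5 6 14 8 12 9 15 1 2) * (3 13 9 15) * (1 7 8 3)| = 84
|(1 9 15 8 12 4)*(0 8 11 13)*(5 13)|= 10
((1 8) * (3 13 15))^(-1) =((1 8)(3 13 15))^(-1) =(1 8)(3 15 13)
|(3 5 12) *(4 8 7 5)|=|(3 4 8 7 5 12)|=6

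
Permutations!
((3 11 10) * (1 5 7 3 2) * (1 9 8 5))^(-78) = (2 8 7 11)(3 10 9 5)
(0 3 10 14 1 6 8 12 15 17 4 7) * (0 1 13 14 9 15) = (0 3 10 9 15 17 4 7 1 6 8 12)(13 14) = [3, 6, 2, 10, 7, 5, 8, 1, 12, 15, 9, 11, 0, 14, 13, 17, 16, 4]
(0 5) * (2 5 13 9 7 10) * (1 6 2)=(0 13 9 7 10 1 6 2 5)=[13, 6, 5, 3, 4, 0, 2, 10, 8, 7, 1, 11, 12, 9]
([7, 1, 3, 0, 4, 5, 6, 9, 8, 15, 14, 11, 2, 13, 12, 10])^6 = (0 12 15)(2 10 7)(3 14 9)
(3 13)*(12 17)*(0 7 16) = (0 7 16)(3 13)(12 17) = [7, 1, 2, 13, 4, 5, 6, 16, 8, 9, 10, 11, 17, 3, 14, 15, 0, 12]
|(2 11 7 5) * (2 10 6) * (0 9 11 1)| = |(0 9 11 7 5 10 6 2 1)| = 9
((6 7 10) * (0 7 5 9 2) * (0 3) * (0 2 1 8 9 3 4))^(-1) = (0 4 2 3 5 6 10 7)(1 9 8)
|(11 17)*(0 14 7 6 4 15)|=|(0 14 7 6 4 15)(11 17)|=6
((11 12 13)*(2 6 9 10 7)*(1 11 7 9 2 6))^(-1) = ((1 11 12 13 7 6 2)(9 10))^(-1) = (1 2 6 7 13 12 11)(9 10)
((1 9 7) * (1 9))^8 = ((7 9))^8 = (9)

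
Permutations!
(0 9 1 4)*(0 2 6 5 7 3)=(0 9 1 4 2 6 5 7 3)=[9, 4, 6, 0, 2, 7, 5, 3, 8, 1]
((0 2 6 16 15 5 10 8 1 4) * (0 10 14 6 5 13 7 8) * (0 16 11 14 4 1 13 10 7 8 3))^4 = (0 7 5)(2 3 4)(6 11 14)(10 16 15)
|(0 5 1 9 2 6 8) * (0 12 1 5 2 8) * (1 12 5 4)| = 15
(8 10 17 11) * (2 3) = (2 3)(8 10 17 11) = [0, 1, 3, 2, 4, 5, 6, 7, 10, 9, 17, 8, 12, 13, 14, 15, 16, 11]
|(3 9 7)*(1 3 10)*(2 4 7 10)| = 12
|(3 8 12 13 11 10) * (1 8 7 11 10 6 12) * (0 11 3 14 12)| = 12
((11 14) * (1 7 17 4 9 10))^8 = ((1 7 17 4 9 10)(11 14))^8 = (1 17 9)(4 10 7)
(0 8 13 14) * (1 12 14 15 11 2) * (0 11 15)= [8, 12, 1, 3, 4, 5, 6, 7, 13, 9, 10, 2, 14, 0, 11, 15]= (15)(0 8 13)(1 12 14 11 2)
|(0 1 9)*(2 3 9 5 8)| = 7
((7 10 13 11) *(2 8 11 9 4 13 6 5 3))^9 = (13)(2 8 11 7 10 6 5 3)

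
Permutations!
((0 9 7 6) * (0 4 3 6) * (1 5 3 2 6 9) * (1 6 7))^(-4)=((0 6 4 2 7)(1 5 3 9))^(-4)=(9)(0 6 4 2 7)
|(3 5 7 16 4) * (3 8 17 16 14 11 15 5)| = 20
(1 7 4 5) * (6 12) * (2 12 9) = [0, 7, 12, 3, 5, 1, 9, 4, 8, 2, 10, 11, 6] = (1 7 4 5)(2 12 6 9)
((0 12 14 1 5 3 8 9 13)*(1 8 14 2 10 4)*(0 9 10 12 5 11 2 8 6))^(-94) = (0 5 3 14 6)(1 8 11 10 2 4 12)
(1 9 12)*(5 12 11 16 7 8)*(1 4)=[0, 9, 2, 3, 1, 12, 6, 8, 5, 11, 10, 16, 4, 13, 14, 15, 7]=(1 9 11 16 7 8 5 12 4)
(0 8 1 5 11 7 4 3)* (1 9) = (0 8 9 1 5 11 7 4 3) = [8, 5, 2, 0, 3, 11, 6, 4, 9, 1, 10, 7]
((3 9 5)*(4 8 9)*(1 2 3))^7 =((1 2 3 4 8 9 5))^7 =(9)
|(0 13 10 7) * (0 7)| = |(0 13 10)| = 3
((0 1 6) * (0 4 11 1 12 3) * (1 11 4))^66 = ((0 12 3)(1 6))^66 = (12)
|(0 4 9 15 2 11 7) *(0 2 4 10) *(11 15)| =6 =|(0 10)(2 15 4 9 11 7)|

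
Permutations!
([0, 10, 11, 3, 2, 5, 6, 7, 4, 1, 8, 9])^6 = (1 9 11 2 4 8 10)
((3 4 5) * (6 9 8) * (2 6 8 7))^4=(9)(3 4 5)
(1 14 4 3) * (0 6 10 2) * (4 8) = (0 6 10 2)(1 14 8 4 3) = [6, 14, 0, 1, 3, 5, 10, 7, 4, 9, 2, 11, 12, 13, 8]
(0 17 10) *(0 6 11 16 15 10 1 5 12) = (0 17 1 5 12)(6 11 16 15 10) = [17, 5, 2, 3, 4, 12, 11, 7, 8, 9, 6, 16, 0, 13, 14, 10, 15, 1]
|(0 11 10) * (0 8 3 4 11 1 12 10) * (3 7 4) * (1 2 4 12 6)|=|(0 2 4 11)(1 6)(7 12 10 8)|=4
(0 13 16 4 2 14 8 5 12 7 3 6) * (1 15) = (0 13 16 4 2 14 8 5 12 7 3 6)(1 15) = [13, 15, 14, 6, 2, 12, 0, 3, 5, 9, 10, 11, 7, 16, 8, 1, 4]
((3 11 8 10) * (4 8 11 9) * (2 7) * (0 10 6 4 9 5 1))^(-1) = ((11)(0 10 3 5 1)(2 7)(4 8 6))^(-1) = (11)(0 1 5 3 10)(2 7)(4 6 8)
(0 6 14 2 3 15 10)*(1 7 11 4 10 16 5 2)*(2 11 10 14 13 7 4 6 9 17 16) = (0 9 17 16 5 11 6 13 7 10)(1 4 14)(2 3 15) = [9, 4, 3, 15, 14, 11, 13, 10, 8, 17, 0, 6, 12, 7, 1, 2, 5, 16]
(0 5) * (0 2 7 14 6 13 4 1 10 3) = [5, 10, 7, 0, 1, 2, 13, 14, 8, 9, 3, 11, 12, 4, 6] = (0 5 2 7 14 6 13 4 1 10 3)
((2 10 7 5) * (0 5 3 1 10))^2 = (0 2 5)(1 7)(3 10)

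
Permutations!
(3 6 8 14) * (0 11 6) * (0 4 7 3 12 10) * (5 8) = (0 11 6 5 8 14 12 10)(3 4 7) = [11, 1, 2, 4, 7, 8, 5, 3, 14, 9, 0, 6, 10, 13, 12]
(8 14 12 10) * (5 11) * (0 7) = (0 7)(5 11)(8 14 12 10) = [7, 1, 2, 3, 4, 11, 6, 0, 14, 9, 8, 5, 10, 13, 12]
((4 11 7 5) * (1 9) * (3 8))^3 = (1 9)(3 8)(4 5 7 11)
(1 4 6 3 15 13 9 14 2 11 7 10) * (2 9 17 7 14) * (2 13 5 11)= (1 4 6 3 15 5 11 14 9 13 17 7 10)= [0, 4, 2, 15, 6, 11, 3, 10, 8, 13, 1, 14, 12, 17, 9, 5, 16, 7]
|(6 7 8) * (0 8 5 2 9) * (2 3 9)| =7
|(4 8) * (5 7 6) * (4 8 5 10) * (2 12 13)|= 15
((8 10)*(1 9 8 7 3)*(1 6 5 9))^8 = ((3 6 5 9 8 10 7))^8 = (3 6 5 9 8 10 7)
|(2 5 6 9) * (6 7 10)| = |(2 5 7 10 6 9)| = 6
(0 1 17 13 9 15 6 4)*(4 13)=(0 1 17 4)(6 13 9 15)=[1, 17, 2, 3, 0, 5, 13, 7, 8, 15, 10, 11, 12, 9, 14, 6, 16, 4]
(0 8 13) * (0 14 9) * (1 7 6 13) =(0 8 1 7 6 13 14 9) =[8, 7, 2, 3, 4, 5, 13, 6, 1, 0, 10, 11, 12, 14, 9]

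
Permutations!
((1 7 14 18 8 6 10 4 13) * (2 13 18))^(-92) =(1 2 7 13 14)(4 6 18 10 8)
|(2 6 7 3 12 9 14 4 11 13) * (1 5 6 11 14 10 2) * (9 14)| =13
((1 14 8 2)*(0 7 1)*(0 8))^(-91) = (0 7 1 14)(2 8)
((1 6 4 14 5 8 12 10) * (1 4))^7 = (1 6)(4 14 5 8 12 10)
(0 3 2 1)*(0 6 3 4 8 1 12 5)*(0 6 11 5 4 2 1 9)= (0 2 12 4 8 9)(1 11 5 6 3)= [2, 11, 12, 1, 8, 6, 3, 7, 9, 0, 10, 5, 4]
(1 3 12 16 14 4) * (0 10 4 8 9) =(0 10 4 1 3 12 16 14 8 9) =[10, 3, 2, 12, 1, 5, 6, 7, 9, 0, 4, 11, 16, 13, 8, 15, 14]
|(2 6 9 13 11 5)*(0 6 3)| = |(0 6 9 13 11 5 2 3)| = 8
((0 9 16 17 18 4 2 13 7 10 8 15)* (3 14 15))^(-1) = ((0 9 16 17 18 4 2 13 7 10 8 3 14 15))^(-1) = (0 15 14 3 8 10 7 13 2 4 18 17 16 9)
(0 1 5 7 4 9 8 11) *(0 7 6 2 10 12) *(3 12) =[1, 5, 10, 12, 9, 6, 2, 4, 11, 8, 3, 7, 0] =(0 1 5 6 2 10 3 12)(4 9 8 11 7)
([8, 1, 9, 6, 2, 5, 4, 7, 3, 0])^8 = [8, 1, 9, 6, 2, 5, 4, 7, 3, 0]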